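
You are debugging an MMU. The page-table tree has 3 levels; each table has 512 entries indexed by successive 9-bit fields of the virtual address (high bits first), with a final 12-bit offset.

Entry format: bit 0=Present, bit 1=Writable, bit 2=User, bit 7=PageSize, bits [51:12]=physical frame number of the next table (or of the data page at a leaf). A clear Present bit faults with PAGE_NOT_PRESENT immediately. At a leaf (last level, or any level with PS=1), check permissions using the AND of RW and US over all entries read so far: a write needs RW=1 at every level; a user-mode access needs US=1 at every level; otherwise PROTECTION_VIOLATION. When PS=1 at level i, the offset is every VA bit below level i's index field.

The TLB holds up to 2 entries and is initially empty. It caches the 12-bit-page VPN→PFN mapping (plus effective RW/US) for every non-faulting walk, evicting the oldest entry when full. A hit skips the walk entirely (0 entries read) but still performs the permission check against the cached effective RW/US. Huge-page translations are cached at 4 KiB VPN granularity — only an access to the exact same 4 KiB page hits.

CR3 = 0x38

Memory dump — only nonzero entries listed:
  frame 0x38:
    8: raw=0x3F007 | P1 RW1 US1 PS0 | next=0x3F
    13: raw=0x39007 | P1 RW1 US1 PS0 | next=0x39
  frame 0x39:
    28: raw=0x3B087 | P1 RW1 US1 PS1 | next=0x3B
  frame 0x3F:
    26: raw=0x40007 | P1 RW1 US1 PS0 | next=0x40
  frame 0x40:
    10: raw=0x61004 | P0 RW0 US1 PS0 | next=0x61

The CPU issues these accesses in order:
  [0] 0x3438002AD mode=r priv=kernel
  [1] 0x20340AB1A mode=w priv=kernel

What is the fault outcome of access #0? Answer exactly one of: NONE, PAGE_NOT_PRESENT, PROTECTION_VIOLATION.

Walk each access:
#0 VA=0x3438002AD (r,kernel):
  L0 @0x38[13] → 0x39007  P=1,RW=1,US=1,PS=0
  L1 @0x39[28] → 0x3B087  P=1,RW=1,US=1,PS=1
  ⇒ phys 0x3B2AD (huge @L1)  [2 reads]
#1 VA=0x20340AB1A (w,kernel):
  L0 @0x38[8] → 0x3F007  P=1,RW=1,US=1,PS=0
  L1 @0x3F[26] → 0x40007  P=1,RW=1,US=1,PS=0
  L2 @0x40[10] → 0x61004  P=0,RW=0,US=1,PS=0
  ⇒ fault: PAGE_NOT_PRESENT  — 3 lookups

Access #0 fault: NONE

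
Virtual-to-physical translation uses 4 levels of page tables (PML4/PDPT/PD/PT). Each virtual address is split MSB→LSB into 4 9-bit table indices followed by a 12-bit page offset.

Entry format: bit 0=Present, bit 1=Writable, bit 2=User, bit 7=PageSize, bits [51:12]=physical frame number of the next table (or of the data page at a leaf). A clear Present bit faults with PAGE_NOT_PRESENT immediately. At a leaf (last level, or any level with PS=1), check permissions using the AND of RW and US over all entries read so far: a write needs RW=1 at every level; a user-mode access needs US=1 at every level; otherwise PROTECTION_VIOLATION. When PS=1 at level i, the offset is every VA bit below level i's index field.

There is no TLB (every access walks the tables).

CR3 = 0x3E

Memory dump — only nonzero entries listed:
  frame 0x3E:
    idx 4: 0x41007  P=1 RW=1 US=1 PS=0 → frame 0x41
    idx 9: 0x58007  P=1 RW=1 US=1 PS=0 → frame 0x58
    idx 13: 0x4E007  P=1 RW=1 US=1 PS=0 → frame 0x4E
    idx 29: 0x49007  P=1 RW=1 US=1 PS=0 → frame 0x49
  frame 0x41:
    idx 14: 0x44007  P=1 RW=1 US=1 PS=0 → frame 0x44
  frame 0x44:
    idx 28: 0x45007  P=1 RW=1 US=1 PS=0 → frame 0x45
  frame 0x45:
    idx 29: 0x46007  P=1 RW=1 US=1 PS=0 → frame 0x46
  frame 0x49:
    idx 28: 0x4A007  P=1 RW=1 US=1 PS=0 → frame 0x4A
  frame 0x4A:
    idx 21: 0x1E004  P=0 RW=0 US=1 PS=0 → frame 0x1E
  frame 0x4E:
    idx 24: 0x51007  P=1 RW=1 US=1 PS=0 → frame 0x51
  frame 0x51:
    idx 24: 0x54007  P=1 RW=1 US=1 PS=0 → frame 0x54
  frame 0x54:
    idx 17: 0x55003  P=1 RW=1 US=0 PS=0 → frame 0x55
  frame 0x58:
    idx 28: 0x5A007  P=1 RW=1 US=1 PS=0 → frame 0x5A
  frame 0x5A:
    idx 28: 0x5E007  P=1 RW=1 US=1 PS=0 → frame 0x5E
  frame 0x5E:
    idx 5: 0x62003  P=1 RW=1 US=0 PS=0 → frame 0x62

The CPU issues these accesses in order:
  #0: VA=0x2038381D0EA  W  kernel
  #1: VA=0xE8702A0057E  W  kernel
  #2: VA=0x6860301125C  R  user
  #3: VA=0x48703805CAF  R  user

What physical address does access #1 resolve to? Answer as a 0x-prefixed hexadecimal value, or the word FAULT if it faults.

Walk each access:
#0 VA=0x2038381D0EA (w,kernel):
  L0: frame=0x3E idx=4 entry=0x41007 [P=1 RW=1 US=1 PS=0]
  L1: frame=0x41 idx=14 entry=0x44007 [P=1 RW=1 US=1 PS=0]
  L2: frame=0x44 idx=28 entry=0x45007 [P=1 RW=1 US=1 PS=0]
  L3: frame=0x45 idx=29 entry=0x46007 [P=1 RW=1 US=1 PS=0]
  ⇒ phys 0x460EA  [4 reads]
#1 VA=0xE8702A0057E (w,kernel):
  L0: frame=0x3E idx=29 entry=0x49007 [P=1 RW=1 US=1 PS=0]
  L1: frame=0x49 idx=28 entry=0x4A007 [P=1 RW=1 US=1 PS=0]
  L2: frame=0x4A idx=21 entry=0x1E004 [P=0 RW=0 US=1 PS=0]
  ✗ PAGE_NOT_PRESENT  [3 reads]
#2 VA=0x6860301125C (r,user):
  L0: frame=0x3E idx=13 entry=0x4E007 [P=1 RW=1 US=1 PS=0]
  L1: frame=0x4E idx=24 entry=0x51007 [P=1 RW=1 US=1 PS=0]
  L2: frame=0x51 idx=24 entry=0x54007 [P=1 RW=1 US=1 PS=0]
  L3: frame=0x54 idx=17 entry=0x55003 [P=1 RW=1 US=0 PS=0]
  ✗ PROTECTION_VIOLATION  [4 reads]
#3 VA=0x48703805CAF (r,user):
  L0: frame=0x3E idx=9 entry=0x58007 [P=1 RW=1 US=1 PS=0]
  L1: frame=0x58 idx=28 entry=0x5A007 [P=1 RW=1 US=1 PS=0]
  L2: frame=0x5A idx=28 entry=0x5E007 [P=1 RW=1 US=1 PS=0]
  L3: frame=0x5E idx=5 entry=0x62003 [P=1 RW=1 US=0 PS=0]
  ✗ PROTECTION_VIOLATION  [4 reads]

Access #1 PA: FAULT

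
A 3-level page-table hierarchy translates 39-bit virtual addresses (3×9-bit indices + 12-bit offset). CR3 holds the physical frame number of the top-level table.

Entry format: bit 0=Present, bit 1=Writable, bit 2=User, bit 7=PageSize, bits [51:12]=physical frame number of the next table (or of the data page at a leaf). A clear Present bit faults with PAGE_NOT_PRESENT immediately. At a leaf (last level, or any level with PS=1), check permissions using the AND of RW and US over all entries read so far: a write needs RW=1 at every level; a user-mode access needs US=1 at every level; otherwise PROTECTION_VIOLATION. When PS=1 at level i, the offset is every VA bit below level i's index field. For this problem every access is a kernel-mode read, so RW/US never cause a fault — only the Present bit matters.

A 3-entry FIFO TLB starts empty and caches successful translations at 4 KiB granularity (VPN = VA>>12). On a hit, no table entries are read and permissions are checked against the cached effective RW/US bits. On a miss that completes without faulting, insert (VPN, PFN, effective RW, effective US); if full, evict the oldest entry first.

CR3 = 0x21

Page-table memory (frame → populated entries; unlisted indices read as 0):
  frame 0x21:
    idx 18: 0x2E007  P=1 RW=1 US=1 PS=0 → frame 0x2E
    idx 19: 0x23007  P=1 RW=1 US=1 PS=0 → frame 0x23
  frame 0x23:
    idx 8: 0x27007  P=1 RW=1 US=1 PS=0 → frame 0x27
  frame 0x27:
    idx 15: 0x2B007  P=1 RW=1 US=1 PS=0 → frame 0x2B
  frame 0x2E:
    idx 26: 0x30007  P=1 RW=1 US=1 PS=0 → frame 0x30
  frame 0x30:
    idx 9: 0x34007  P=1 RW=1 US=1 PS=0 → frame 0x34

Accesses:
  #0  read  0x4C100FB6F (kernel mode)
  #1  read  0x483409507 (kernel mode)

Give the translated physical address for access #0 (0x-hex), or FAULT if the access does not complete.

Trace:
#0 VA=0x4C100FB6F (r,kernel):
  L0 @0x21[19] → 0x23007  P=1,RW=1,US=1,PS=0
  L1 @0x23[8] → 0x27007  P=1,RW=1,US=1,PS=0
  L2 @0x27[15] → 0x2B007  P=1,RW=1,US=1,PS=0
  → PA=0x2BB6F  (3 entries read)
#1 VA=0x483409507 (r,kernel):
  L0 @0x21[18] → 0x2E007  P=1,RW=1,US=1,PS=0
  L1 @0x2E[26] → 0x30007  P=1,RW=1,US=1,PS=0
  L2 @0x30[9] → 0x34007  P=1,RW=1,US=1,PS=0
  → PA=0x34507  (3 entries read)

Access #0 PA: 0x2BB6F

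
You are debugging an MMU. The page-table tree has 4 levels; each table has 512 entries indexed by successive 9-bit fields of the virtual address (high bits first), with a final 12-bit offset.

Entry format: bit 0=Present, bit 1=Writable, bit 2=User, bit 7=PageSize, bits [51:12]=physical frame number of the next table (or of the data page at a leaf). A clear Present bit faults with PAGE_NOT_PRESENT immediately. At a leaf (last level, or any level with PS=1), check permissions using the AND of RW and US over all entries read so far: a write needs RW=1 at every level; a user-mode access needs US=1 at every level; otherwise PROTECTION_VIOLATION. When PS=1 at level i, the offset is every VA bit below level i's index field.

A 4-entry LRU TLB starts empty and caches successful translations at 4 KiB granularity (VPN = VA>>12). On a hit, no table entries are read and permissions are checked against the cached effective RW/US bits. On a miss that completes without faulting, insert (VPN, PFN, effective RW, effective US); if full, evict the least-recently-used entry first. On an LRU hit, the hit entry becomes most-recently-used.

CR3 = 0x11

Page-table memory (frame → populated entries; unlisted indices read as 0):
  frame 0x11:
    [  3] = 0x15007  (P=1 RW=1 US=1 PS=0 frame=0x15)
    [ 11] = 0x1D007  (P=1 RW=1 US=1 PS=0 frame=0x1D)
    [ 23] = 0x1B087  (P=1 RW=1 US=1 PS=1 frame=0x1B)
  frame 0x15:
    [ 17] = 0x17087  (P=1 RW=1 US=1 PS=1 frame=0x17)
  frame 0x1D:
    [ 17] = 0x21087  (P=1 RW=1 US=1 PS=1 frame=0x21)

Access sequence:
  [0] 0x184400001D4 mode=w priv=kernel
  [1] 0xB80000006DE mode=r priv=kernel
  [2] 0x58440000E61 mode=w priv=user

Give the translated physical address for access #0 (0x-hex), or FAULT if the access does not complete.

Trace:
#0 VA=0x184400001D4 (w,kernel):
  L0: frame=0x11 idx=3 entry=0x15007 [P=1 RW=1 US=1 PS=0]
  L1: frame=0x15 idx=17 entry=0x17087 [P=1 RW=1 US=1 PS=1]
  ✓ 0x171D4 (huge @L1)  — 2 lookups
#1 VA=0xB80000006DE (r,kernel):
  L0: frame=0x11 idx=23 entry=0x1B087 [P=1 RW=1 US=1 PS=1]
  ✓ 0x1B6DE (huge @L0)  — 1 lookups
#2 VA=0x58440000E61 (w,user):
  L0: frame=0x11 idx=11 entry=0x1D007 [P=1 RW=1 US=1 PS=0]
  L1: frame=0x1D idx=17 entry=0x21087 [P=1 RW=1 US=1 PS=1]
  ✓ 0x21E61 (huge @L1)  — 2 lookups

Access #0 PA: 0x171D4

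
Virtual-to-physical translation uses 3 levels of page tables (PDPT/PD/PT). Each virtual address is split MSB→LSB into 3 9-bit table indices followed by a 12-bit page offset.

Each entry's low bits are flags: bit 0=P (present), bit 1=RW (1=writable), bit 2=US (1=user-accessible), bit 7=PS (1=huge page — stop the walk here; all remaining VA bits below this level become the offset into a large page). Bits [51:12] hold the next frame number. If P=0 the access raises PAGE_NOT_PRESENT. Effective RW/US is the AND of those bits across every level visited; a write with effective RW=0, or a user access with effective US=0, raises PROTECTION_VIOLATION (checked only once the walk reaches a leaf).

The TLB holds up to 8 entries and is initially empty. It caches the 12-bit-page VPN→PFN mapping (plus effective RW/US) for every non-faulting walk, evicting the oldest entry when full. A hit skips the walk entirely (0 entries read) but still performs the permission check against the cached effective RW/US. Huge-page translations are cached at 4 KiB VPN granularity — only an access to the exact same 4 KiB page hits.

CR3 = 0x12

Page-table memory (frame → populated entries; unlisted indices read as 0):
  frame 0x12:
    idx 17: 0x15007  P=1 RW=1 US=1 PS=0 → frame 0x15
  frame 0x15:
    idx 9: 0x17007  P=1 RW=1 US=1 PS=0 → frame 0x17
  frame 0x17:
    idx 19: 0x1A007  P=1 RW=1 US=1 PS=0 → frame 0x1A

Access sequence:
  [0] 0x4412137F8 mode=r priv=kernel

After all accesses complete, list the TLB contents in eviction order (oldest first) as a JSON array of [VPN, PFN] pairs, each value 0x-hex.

Trace:
#0 VA=0x4412137F8 (r,kernel):
  L0 @0x12[17] → 0x15007  P=1,RW=1,US=1,PS=0
  L1 @0x15[9] → 0x17007  P=1,RW=1,US=1,PS=0
  L2 @0x17[19] → 0x1A007  P=1,RW=1,US=1,PS=0
  ✓ 0x1A7F8  — 3 lookups

TLB: [["0x441213", "0x1A"]]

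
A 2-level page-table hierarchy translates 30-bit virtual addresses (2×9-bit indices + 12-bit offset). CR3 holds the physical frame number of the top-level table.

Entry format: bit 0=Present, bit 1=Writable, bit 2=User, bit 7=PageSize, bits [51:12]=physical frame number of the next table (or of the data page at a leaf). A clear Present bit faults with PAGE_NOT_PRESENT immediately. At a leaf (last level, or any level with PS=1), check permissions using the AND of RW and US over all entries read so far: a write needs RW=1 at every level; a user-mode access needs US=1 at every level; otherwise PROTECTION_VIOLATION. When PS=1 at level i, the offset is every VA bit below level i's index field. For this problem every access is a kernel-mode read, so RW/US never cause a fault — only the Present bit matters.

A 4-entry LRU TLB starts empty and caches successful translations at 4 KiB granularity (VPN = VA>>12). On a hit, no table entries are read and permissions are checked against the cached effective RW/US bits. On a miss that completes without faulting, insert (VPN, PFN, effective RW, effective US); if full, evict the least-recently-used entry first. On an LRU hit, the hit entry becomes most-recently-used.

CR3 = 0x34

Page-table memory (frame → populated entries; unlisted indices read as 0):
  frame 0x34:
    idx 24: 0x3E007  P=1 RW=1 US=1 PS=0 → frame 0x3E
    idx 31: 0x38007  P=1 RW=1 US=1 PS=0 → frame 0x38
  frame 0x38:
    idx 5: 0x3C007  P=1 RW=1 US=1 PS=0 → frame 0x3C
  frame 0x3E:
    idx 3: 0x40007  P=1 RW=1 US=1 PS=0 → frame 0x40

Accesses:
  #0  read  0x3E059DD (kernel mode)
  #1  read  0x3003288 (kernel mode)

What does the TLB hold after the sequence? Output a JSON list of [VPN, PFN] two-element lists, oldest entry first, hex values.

Walk each access:
#0 VA=0x3E059DD (r,kernel):
  lvl0: tbl 0x34, slot 31 ⇒ 0x38007 (P1/RW1/US1/PS0)
  lvl1: tbl 0x38, slot 5 ⇒ 0x3C007 (P1/RW1/US1/PS0)
  → PA=0x3C9DD  (2 entries read)
#1 VA=0x3003288 (r,kernel):
  lvl0: tbl 0x34, slot 24 ⇒ 0x3E007 (P1/RW1/US1/PS0)
  lvl1: tbl 0x3E, slot 3 ⇒ 0x40007 (P1/RW1/US1/PS0)
  → PA=0x40288  (2 entries read)

TLB: [["0x3E05", "0x3C"], ["0x3003", "0x40"]]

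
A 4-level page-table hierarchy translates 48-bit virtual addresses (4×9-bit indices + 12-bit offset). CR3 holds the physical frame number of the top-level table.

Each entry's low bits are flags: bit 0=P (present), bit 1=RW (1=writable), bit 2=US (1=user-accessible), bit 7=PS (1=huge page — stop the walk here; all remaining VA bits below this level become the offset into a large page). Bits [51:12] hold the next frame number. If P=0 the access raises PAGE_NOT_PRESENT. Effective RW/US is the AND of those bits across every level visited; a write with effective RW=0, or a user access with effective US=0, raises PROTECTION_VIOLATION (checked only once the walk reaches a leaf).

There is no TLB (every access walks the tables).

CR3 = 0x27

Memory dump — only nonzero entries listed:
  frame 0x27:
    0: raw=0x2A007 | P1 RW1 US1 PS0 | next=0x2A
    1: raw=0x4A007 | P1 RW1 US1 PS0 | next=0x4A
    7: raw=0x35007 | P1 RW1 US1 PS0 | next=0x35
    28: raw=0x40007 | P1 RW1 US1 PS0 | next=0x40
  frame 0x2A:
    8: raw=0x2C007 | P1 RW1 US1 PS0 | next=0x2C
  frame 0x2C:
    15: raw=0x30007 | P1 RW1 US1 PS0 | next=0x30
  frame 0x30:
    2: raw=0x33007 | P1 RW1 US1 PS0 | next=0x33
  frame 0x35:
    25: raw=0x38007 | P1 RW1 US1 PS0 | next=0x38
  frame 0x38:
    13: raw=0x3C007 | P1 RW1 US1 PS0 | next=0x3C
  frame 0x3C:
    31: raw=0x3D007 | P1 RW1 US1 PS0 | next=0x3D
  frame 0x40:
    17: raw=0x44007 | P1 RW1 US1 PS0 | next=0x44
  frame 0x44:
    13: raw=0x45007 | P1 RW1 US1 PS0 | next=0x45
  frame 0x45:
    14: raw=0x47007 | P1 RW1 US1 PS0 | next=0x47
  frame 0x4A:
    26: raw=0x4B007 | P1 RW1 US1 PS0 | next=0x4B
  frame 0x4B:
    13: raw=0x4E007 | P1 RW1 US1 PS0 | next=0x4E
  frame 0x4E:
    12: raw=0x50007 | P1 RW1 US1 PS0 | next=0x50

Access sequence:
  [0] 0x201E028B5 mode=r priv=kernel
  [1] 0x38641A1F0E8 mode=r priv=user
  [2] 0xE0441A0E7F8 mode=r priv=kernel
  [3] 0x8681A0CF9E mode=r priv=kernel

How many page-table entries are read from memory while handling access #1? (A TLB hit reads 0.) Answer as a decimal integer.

Walk each access:
#0 VA=0x201E028B5 (r,kernel):
  [0] read 0x27 idx=0: raw=0x2A007 flags P=1 W=1 U=1 S=0
  [1] read 0x2A idx=8: raw=0x2C007 flags P=1 W=1 U=1 S=0
  [2] read 0x2C idx=15: raw=0x30007 flags P=1 W=1 U=1 S=0
  [3] read 0x30 idx=2: raw=0x33007 flags P=1 W=1 U=1 S=0
  ✓ 0x338B5  — 4 lookups
#1 VA=0x38641A1F0E8 (r,user):
  [0] read 0x27 idx=7: raw=0x35007 flags P=1 W=1 U=1 S=0
  [1] read 0x35 idx=25: raw=0x38007 flags P=1 W=1 U=1 S=0
  [2] read 0x38 idx=13: raw=0x3C007 flags P=1 W=1 U=1 S=0
  [3] read 0x3C idx=31: raw=0x3D007 flags P=1 W=1 U=1 S=0
  ✓ 0x3D0E8  — 4 lookups
#2 VA=0xE0441A0E7F8 (r,kernel):
  [0] read 0x27 idx=28: raw=0x40007 flags P=1 W=1 U=1 S=0
  [1] read 0x40 idx=17: raw=0x44007 flags P=1 W=1 U=1 S=0
  [2] read 0x44 idx=13: raw=0x45007 flags P=1 W=1 U=1 S=0
  [3] read 0x45 idx=14: raw=0x47007 flags P=1 W=1 U=1 S=0
  ✓ 0x477F8  — 4 lookups
#3 VA=0x8681A0CF9E (r,kernel):
  [0] read 0x27 idx=1: raw=0x4A007 flags P=1 W=1 U=1 S=0
  [1] read 0x4A idx=26: raw=0x4B007 flags P=1 W=1 U=1 S=0
  [2] read 0x4B idx=13: raw=0x4E007 flags P=1 W=1 U=1 S=0
  [3] read 0x4E idx=12: raw=0x50007 flags P=1 W=1 U=1 S=0
  ✓ 0x50F9E  — 4 lookups

Entries read for #1: 4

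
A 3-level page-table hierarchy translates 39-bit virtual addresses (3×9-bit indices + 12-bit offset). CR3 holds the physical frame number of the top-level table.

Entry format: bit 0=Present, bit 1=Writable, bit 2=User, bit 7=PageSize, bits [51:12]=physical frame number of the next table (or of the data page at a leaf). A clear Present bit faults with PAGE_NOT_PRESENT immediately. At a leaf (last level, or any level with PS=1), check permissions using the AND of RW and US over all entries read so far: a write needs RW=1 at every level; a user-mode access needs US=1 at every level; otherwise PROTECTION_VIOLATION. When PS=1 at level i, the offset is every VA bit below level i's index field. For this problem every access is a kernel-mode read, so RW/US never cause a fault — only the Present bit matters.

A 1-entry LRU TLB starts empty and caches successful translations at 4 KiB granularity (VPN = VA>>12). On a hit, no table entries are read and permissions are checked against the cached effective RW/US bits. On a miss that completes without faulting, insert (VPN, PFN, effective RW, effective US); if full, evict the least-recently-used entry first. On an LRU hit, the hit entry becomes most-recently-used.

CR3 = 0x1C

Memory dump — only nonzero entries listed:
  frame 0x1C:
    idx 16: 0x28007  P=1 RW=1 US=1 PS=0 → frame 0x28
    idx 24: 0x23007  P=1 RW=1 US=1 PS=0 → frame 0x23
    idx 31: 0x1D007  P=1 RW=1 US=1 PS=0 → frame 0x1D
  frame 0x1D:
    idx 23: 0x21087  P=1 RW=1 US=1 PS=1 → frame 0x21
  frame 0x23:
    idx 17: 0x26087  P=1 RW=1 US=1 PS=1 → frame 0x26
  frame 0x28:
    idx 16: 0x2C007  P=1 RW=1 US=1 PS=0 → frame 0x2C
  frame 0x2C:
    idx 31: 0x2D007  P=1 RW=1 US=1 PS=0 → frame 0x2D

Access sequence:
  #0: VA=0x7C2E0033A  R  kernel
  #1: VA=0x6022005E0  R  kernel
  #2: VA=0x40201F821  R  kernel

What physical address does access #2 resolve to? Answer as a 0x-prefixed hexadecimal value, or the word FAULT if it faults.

Per-access translation:
#0 VA=0x7C2E0033A (r,kernel):
  lvl0: tbl 0x1C, slot 31 ⇒ 0x1D007 (P1/RW1/US1/PS0)
  lvl1: tbl 0x1D, slot 23 ⇒ 0x21087 (P1/RW1/US1/PS1)
  → PA=0x2133A (huge @L1)  (2 entries read)
#1 VA=0x6022005E0 (r,kernel):
  lvl0: tbl 0x1C, slot 24 ⇒ 0x23007 (P1/RW1/US1/PS0)
  lvl1: tbl 0x23, slot 17 ⇒ 0x26087 (P1/RW1/US1/PS1)
  → PA=0x265E0 (huge @L1)  (2 entries read)
#2 VA=0x40201F821 (r,kernel):
  lvl0: tbl 0x1C, slot 16 ⇒ 0x28007 (P1/RW1/US1/PS0)
  lvl1: tbl 0x28, slot 16 ⇒ 0x2C007 (P1/RW1/US1/PS0)
  lvl2: tbl 0x2C, slot 31 ⇒ 0x2D007 (P1/RW1/US1/PS0)
  → PA=0x2D821  (3 entries read)

Access #2 PA: 0x2D821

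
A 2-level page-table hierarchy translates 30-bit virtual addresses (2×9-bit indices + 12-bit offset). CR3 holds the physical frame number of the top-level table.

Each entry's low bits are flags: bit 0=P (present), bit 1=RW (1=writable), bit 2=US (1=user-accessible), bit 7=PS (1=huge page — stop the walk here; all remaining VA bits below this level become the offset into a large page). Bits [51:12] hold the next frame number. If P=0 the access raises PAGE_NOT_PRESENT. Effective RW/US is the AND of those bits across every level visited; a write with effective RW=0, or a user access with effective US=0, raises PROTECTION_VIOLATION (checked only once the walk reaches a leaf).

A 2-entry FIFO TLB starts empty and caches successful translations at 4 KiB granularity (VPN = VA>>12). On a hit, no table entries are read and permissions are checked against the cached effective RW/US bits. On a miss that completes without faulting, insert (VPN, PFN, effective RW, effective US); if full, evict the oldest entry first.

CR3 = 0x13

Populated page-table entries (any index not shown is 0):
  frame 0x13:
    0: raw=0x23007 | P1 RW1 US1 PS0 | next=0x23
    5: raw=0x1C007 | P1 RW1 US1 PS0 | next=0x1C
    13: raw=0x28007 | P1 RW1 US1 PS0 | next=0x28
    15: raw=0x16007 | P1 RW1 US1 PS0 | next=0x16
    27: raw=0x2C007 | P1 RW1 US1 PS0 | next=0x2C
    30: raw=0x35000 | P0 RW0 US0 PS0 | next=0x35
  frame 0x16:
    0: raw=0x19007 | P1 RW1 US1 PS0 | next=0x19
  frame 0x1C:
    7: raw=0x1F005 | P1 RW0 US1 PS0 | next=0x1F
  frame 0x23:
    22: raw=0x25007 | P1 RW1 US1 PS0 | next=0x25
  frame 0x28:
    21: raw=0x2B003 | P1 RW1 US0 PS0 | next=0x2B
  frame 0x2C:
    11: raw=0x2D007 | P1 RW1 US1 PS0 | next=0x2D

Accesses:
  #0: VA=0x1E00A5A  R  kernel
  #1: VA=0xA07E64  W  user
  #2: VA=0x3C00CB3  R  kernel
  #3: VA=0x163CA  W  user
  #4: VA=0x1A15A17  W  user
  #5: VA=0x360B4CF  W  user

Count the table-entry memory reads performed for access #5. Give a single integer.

Walk each access:
#0 VA=0x1E00A5A (r,kernel):
  L0: frame=0x13 idx=15 entry=0x16007 [P=1 RW=1 US=1 PS=0]
  L1: frame=0x16 idx=0 entry=0x19007 [P=1 RW=1 US=1 PS=0]
  → PA=0x19A5A  (2 entries read)
#1 VA=0xA07E64 (w,user):
  L0: frame=0x13 idx=5 entry=0x1C007 [P=1 RW=1 US=1 PS=0]
  L1: frame=0x1C idx=7 entry=0x1F005 [P=1 RW=0 US=1 PS=0]
  ✗ PROTECTION_VIOLATION  [2 reads]
#2 VA=0x3C00CB3 (r,kernel):
  L0: frame=0x13 idx=30 entry=0x35000 [P=0 RW=0 US=0 PS=0]
  ✗ PAGE_NOT_PRESENT  [1 reads]
#3 VA=0x163CA (w,user):
  L0: frame=0x13 idx=0 entry=0x23007 [P=1 RW=1 US=1 PS=0]
  L1: frame=0x23 idx=22 entry=0x25007 [P=1 RW=1 US=1 PS=0]
  → PA=0x253CA  (2 entries read)
#4 VA=0x1A15A17 (w,user):
  L0: frame=0x13 idx=13 entry=0x28007 [P=1 RW=1 US=1 PS=0]
  L1: frame=0x28 idx=21 entry=0x2B003 [P=1 RW=1 US=0 PS=0]
  ✗ PROTECTION_VIOLATION  [2 reads]
#5 VA=0x360B4CF (w,user):
  L0: frame=0x13 idx=27 entry=0x2C007 [P=1 RW=1 US=1 PS=0]
  L1: frame=0x2C idx=11 entry=0x2D007 [P=1 RW=1 US=1 PS=0]
  → PA=0x2D4CF  (2 entries read)

Entries read for #5: 2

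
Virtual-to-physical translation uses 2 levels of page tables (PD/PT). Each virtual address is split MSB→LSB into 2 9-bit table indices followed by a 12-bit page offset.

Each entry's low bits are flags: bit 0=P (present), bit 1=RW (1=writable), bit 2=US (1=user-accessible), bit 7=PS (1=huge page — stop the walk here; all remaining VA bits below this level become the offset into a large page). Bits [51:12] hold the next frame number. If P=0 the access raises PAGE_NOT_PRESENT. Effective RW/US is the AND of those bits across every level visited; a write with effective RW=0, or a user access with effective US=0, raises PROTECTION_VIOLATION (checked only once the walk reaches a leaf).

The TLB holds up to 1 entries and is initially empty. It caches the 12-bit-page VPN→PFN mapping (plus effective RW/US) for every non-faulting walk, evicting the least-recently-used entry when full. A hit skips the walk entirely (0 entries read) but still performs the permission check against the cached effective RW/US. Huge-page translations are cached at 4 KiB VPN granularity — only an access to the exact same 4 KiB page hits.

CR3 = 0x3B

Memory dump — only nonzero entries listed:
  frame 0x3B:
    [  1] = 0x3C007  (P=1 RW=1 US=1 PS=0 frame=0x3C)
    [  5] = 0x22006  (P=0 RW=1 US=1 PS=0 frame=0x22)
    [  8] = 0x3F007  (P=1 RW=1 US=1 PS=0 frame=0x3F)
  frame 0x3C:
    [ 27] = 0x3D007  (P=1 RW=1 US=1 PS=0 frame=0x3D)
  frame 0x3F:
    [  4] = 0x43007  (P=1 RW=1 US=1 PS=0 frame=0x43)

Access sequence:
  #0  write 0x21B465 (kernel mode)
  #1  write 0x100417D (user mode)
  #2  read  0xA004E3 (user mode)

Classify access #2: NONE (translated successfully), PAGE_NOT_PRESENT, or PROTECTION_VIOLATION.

Per-access translation:
#0 VA=0x21B465 (w,kernel):
  [0] read 0x3B idx=1: raw=0x3C007 flags P=1 W=1 U=1 S=0
  [1] read 0x3C idx=27: raw=0x3D007 flags P=1 W=1 U=1 S=0
  ✓ 0x3D465  — 2 lookups
#1 VA=0x100417D (w,user):
  [0] read 0x3B idx=8: raw=0x3F007 flags P=1 W=1 U=1 S=0
  [1] read 0x3F idx=4: raw=0x43007 flags P=1 W=1 U=1 S=0
  ✓ 0x4317D  — 2 lookups
#2 VA=0xA004E3 (r,user):
  [0] read 0x3B idx=5: raw=0x22006 flags P=0 W=1 U=1 S=0
  → PAGE_NOT_PRESENT  (1 entries read)

Access #2 fault: PAGE_NOT_PRESENT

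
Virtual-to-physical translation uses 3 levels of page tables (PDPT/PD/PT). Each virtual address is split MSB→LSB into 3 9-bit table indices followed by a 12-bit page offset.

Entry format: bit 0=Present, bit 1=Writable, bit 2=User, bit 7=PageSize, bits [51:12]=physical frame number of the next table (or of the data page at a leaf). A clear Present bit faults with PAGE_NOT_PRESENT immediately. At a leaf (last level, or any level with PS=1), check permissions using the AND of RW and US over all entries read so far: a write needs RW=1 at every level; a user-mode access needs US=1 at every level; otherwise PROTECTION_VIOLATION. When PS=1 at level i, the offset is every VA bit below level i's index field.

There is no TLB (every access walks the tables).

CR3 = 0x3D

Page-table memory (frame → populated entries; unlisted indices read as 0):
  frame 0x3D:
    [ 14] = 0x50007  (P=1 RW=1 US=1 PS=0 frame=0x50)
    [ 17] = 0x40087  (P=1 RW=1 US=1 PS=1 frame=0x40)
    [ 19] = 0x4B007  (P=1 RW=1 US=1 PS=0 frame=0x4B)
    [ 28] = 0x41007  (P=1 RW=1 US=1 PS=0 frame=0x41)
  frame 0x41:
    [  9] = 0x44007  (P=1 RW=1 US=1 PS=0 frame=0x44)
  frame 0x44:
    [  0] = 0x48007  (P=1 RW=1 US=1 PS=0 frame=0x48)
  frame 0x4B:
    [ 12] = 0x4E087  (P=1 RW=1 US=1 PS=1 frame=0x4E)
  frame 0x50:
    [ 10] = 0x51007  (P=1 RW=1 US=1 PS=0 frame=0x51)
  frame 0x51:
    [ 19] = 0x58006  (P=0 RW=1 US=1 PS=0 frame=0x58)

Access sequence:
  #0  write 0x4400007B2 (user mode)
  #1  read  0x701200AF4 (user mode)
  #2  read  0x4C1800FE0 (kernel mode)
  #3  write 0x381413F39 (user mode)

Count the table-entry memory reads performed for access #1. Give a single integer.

Walk each access:
#0 VA=0x4400007B2 (w,user):
  [0] read 0x3D idx=17: raw=0x40087 flags P=1 W=1 U=1 S=1
  ⇒ phys 0x407B2 (huge @L0)  [1 reads]
#1 VA=0x701200AF4 (r,user):
  [0] read 0x3D idx=28: raw=0x41007 flags P=1 W=1 U=1 S=0
  [1] read 0x41 idx=9: raw=0x44007 flags P=1 W=1 U=1 S=0
  [2] read 0x44 idx=0: raw=0x48007 flags P=1 W=1 U=1 S=0
  ⇒ phys 0x48AF4  [3 reads]
#2 VA=0x4C1800FE0 (r,kernel):
  [0] read 0x3D idx=19: raw=0x4B007 flags P=1 W=1 U=1 S=0
  [1] read 0x4B idx=12: raw=0x4E087 flags P=1 W=1 U=1 S=1
  ⇒ phys 0x4EFE0 (huge @L1)  [2 reads]
#3 VA=0x381413F39 (w,user):
  [0] read 0x3D idx=14: raw=0x50007 flags P=1 W=1 U=1 S=0
  [1] read 0x50 idx=10: raw=0x51007 flags P=1 W=1 U=1 S=0
  [2] read 0x51 idx=19: raw=0x58006 flags P=0 W=1 U=1 S=0
  → PAGE_NOT_PRESENT  (3 entries read)

Entries read for #1: 3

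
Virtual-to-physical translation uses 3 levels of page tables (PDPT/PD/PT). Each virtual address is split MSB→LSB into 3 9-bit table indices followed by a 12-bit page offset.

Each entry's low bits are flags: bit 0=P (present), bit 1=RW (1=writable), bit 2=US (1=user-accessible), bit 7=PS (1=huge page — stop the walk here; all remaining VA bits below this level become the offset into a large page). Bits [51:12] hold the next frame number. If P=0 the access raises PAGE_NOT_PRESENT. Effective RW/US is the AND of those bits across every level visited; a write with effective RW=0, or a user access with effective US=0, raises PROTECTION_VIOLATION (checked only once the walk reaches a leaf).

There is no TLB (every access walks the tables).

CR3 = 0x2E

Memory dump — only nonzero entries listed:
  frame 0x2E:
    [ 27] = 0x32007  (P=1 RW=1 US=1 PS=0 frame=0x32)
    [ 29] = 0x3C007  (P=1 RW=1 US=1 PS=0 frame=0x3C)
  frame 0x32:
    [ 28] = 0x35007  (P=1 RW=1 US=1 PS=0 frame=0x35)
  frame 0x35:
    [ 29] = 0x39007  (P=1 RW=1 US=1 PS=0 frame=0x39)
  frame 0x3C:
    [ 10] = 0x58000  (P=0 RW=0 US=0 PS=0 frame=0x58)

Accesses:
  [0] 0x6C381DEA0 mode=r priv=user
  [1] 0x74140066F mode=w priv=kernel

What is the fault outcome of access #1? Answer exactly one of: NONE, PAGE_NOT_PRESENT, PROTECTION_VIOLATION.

Walk each access:
#0 VA=0x6C381DEA0 (r,user):
  lvl0: tbl 0x2E, slot 27 ⇒ 0x32007 (P1/RW1/US1/PS0)
  lvl1: tbl 0x32, slot 28 ⇒ 0x35007 (P1/RW1/US1/PS0)
  lvl2: tbl 0x35, slot 29 ⇒ 0x39007 (P1/RW1/US1/PS0)
  → PA=0x39EA0  (3 entries read)
#1 VA=0x74140066F (w,kernel):
  lvl0: tbl 0x2E, slot 29 ⇒ 0x3C007 (P1/RW1/US1/PS0)
  lvl1: tbl 0x3C, slot 10 ⇒ 0x58000 (P0/RW0/US0/PS0)
  ✗ PAGE_NOT_PRESENT  [2 reads]

Access #1 fault: PAGE_NOT_PRESENT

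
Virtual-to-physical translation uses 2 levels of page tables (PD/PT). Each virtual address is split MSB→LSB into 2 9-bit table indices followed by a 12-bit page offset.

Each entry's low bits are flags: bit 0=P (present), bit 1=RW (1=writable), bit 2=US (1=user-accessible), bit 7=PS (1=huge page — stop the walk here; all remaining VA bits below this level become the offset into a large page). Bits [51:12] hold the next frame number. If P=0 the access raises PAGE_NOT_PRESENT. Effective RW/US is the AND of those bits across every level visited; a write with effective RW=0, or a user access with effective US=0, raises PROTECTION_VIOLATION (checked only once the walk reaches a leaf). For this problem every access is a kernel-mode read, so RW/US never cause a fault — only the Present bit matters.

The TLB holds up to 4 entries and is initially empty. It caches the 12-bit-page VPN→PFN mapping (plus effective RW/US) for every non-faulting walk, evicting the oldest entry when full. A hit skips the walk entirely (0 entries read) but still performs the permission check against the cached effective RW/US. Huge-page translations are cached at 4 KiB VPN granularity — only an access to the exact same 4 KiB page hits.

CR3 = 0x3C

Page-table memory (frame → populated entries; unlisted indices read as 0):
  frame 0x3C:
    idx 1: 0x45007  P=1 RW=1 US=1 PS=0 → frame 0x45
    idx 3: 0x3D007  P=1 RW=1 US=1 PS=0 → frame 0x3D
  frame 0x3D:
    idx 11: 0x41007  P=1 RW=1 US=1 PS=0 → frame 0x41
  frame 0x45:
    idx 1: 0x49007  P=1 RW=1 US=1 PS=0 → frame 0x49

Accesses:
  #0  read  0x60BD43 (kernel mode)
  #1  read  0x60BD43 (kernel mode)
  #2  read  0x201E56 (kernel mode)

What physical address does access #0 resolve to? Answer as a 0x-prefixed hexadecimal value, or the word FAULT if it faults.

Trace:
#0 VA=0x60BD43 (r,kernel):
  lvl0: tbl 0x3C, slot 3 ⇒ 0x3D007 (P1/RW1/US1/PS0)
  lvl1: tbl 0x3D, slot 11 ⇒ 0x41007 (P1/RW1/US1/PS0)
  → PA=0x41D43  (2 entries read)
#1 VA=0x60BD43 (r,kernel):
  TLB hit vpn=0x60B → PA=0x41D43
#2 VA=0x201E56 (r,kernel):
  lvl0: tbl 0x3C, slot 1 ⇒ 0x45007 (P1/RW1/US1/PS0)
  lvl1: tbl 0x45, slot 1 ⇒ 0x49007 (P1/RW1/US1/PS0)
  → PA=0x49E56  (2 entries read)

Access #0 PA: 0x41D43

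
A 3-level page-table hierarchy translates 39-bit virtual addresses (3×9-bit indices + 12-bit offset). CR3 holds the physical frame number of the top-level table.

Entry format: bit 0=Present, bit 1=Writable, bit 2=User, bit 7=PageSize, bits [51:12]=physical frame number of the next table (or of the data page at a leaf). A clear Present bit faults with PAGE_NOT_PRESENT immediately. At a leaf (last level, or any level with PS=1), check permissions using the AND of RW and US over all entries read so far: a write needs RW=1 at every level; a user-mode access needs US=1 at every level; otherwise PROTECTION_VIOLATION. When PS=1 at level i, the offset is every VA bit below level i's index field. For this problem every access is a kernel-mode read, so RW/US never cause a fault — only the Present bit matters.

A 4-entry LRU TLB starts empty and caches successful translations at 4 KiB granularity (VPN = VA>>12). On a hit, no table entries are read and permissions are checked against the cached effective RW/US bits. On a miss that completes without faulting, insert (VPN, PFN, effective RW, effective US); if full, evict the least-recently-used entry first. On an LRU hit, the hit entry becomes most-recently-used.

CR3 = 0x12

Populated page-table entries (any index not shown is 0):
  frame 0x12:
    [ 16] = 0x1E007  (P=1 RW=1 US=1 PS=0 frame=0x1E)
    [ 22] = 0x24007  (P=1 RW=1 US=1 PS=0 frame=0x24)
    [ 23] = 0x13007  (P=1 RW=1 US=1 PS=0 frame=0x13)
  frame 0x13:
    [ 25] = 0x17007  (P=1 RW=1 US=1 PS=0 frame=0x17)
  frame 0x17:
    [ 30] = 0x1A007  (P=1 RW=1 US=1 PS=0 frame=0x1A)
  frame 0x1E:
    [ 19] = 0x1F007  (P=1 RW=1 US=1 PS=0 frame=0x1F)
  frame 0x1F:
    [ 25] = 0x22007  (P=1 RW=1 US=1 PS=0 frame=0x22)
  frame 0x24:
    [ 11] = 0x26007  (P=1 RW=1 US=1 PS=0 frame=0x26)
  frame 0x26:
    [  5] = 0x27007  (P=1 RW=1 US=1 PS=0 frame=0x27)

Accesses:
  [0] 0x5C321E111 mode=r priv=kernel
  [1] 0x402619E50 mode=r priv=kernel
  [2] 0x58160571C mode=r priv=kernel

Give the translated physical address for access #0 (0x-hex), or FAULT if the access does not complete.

Trace:
#0 VA=0x5C321E111 (r,kernel):
  L0: frame=0x12 idx=23 entry=0x13007 [P=1 RW=1 US=1 PS=0]
  L1: frame=0x13 idx=25 entry=0x17007 [P=1 RW=1 US=1 PS=0]
  L2: frame=0x17 idx=30 entry=0x1A007 [P=1 RW=1 US=1 PS=0]
  → PA=0x1A111  (3 entries read)
#1 VA=0x402619E50 (r,kernel):
  L0: frame=0x12 idx=16 entry=0x1E007 [P=1 RW=1 US=1 PS=0]
  L1: frame=0x1E idx=19 entry=0x1F007 [P=1 RW=1 US=1 PS=0]
  L2: frame=0x1F idx=25 entry=0x22007 [P=1 RW=1 US=1 PS=0]
  → PA=0x22E50  (3 entries read)
#2 VA=0x58160571C (r,kernel):
  L0: frame=0x12 idx=22 entry=0x24007 [P=1 RW=1 US=1 PS=0]
  L1: frame=0x24 idx=11 entry=0x26007 [P=1 RW=1 US=1 PS=0]
  L2: frame=0x26 idx=5 entry=0x27007 [P=1 RW=1 US=1 PS=0]
  → PA=0x2771C  (3 entries read)

Access #0 PA: 0x1A111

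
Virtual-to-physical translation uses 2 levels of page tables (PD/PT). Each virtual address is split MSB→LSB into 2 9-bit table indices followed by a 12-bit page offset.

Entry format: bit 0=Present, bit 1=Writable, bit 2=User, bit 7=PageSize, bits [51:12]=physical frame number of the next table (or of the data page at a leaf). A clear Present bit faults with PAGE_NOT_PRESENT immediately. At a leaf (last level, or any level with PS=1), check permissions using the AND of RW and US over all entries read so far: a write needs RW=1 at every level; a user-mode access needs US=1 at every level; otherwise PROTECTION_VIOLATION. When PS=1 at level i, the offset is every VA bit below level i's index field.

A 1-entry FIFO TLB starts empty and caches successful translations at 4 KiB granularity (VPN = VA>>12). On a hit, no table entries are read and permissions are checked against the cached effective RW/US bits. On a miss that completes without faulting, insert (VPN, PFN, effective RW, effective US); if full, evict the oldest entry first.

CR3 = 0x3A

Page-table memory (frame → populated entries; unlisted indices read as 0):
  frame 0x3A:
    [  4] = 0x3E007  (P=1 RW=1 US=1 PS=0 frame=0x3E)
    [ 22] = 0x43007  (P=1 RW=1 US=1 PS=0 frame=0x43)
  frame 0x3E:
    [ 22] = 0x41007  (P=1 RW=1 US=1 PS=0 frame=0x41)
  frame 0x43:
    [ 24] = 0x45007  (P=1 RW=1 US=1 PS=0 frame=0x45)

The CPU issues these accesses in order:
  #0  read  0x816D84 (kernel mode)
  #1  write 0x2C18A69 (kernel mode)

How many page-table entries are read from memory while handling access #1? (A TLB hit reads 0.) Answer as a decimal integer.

Trace:
#0 VA=0x816D84 (r,kernel):
  L0: frame=0x3A idx=4 entry=0x3E007 [P=1 RW=1 US=1 PS=0]
  L1: frame=0x3E idx=22 entry=0x41007 [P=1 RW=1 US=1 PS=0]
  ✓ 0x41D84  — 2 lookups
#1 VA=0x2C18A69 (w,kernel):
  L0: frame=0x3A idx=22 entry=0x43007 [P=1 RW=1 US=1 PS=0]
  L1: frame=0x43 idx=24 entry=0x45007 [P=1 RW=1 US=1 PS=0]
  ✓ 0x45A69  — 2 lookups

Entries read for #1: 2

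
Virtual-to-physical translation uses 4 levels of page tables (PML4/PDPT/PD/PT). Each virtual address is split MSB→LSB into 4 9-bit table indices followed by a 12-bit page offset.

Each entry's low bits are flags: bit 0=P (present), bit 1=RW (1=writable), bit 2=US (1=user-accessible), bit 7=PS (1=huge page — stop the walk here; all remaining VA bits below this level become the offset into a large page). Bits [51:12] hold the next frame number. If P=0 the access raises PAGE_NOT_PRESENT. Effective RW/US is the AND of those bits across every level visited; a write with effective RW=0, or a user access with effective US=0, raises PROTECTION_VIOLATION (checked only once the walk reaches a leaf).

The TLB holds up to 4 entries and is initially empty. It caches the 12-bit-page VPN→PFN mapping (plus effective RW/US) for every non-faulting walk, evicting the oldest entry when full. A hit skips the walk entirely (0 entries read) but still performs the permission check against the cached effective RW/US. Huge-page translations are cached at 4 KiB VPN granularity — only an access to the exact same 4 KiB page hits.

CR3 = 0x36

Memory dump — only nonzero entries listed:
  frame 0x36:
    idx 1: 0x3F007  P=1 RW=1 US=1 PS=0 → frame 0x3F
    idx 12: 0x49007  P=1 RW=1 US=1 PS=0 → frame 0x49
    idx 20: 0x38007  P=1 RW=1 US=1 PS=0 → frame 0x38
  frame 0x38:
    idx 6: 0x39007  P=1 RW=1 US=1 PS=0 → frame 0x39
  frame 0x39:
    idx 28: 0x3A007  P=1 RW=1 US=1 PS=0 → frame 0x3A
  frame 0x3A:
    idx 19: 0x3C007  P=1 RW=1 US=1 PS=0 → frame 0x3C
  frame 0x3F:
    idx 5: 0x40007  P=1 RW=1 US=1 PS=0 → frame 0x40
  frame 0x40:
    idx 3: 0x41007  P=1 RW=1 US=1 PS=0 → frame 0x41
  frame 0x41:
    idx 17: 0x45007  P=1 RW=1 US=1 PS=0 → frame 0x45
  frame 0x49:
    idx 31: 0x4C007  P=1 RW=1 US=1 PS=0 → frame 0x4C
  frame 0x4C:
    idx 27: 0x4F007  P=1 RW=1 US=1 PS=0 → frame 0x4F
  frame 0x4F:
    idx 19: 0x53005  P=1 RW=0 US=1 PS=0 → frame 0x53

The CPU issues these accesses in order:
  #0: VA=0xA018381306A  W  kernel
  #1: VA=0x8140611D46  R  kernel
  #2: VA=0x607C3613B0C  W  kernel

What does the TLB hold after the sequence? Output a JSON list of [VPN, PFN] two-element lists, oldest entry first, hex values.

Trace:
#0 VA=0xA018381306A (w,kernel):
  lvl0: tbl 0x36, slot 20 ⇒ 0x38007 (P1/RW1/US1/PS0)
  lvl1: tbl 0x38, slot 6 ⇒ 0x39007 (P1/RW1/US1/PS0)
  lvl2: tbl 0x39, slot 28 ⇒ 0x3A007 (P1/RW1/US1/PS0)
  lvl3: tbl 0x3A, slot 19 ⇒ 0x3C007 (P1/RW1/US1/PS0)
  ⇒ phys 0x3C06A  [4 reads]
#1 VA=0x8140611D46 (r,kernel):
  lvl0: tbl 0x36, slot 1 ⇒ 0x3F007 (P1/RW1/US1/PS0)
  lvl1: tbl 0x3F, slot 5 ⇒ 0x40007 (P1/RW1/US1/PS0)
  lvl2: tbl 0x40, slot 3 ⇒ 0x41007 (P1/RW1/US1/PS0)
  lvl3: tbl 0x41, slot 17 ⇒ 0x45007 (P1/RW1/US1/PS0)
  ⇒ phys 0x45D46  [4 reads]
#2 VA=0x607C3613B0C (w,kernel):
  lvl0: tbl 0x36, slot 12 ⇒ 0x49007 (P1/RW1/US1/PS0)
  lvl1: tbl 0x49, slot 31 ⇒ 0x4C007 (P1/RW1/US1/PS0)
  lvl2: tbl 0x4C, slot 27 ⇒ 0x4F007 (P1/RW1/US1/PS0)
  lvl3: tbl 0x4F, slot 19 ⇒ 0x53005 (P1/RW0/US1/PS0)
  ⇒ fault: PROTECTION_VIOLATION  — 4 lookups

TLB: [["0xA0183813", "0x3C"], ["0x8140611", "0x45"]]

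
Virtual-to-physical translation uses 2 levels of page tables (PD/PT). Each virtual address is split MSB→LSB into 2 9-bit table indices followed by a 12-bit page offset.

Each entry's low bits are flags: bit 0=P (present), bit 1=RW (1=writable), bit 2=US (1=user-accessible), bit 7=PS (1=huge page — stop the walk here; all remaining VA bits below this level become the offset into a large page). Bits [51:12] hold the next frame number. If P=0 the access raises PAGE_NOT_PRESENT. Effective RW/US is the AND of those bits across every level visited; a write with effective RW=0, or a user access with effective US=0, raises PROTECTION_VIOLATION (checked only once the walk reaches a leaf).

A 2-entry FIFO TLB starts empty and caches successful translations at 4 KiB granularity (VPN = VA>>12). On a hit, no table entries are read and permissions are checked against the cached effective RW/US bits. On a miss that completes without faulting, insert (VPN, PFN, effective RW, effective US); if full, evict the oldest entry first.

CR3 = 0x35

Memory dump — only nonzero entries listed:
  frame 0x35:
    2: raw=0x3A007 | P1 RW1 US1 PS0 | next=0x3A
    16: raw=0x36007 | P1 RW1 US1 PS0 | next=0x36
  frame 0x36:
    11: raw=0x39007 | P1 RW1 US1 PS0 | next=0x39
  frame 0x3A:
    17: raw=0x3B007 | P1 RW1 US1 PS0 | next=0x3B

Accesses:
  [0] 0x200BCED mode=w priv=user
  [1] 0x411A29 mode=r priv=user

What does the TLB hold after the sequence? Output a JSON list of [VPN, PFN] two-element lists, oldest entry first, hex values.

Per-access translation:
#0 VA=0x200BCED (w,user):
  L0: frame=0x35 idx=16 entry=0x36007 [P=1 RW=1 US=1 PS=0]
  L1: frame=0x36 idx=11 entry=0x39007 [P=1 RW=1 US=1 PS=0]
  ⇒ phys 0x39CED  [2 reads]
#1 VA=0x411A29 (r,user):
  L0: frame=0x35 idx=2 entry=0x3A007 [P=1 RW=1 US=1 PS=0]
  L1: frame=0x3A idx=17 entry=0x3B007 [P=1 RW=1 US=1 PS=0]
  ⇒ phys 0x3BA29  [2 reads]

TLB: [["0x200B", "0x39"], ["0x411", "0x3B"]]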